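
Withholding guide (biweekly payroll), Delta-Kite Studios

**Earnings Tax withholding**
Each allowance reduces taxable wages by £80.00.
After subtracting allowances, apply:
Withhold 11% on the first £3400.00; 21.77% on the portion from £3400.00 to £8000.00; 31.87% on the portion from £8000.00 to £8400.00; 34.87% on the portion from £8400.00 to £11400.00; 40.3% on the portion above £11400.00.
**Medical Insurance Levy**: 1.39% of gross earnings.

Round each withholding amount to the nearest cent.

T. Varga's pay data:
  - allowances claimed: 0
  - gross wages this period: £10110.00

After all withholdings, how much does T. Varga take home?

£7870.29

Earnings Tax: taxable = £10110.00
  £1502.90 + 34.87% × (£10110.00 − £8400.00) = £1502.90 + 34.87% × £1710.00 = £2099.18
Medical Insurance Levy: 1.39% × £10110.00 = £140.53
Total withheld: £2099.18 + £140.53 = £2239.71
Net pay: £10110.00 − £2239.71 = £7870.29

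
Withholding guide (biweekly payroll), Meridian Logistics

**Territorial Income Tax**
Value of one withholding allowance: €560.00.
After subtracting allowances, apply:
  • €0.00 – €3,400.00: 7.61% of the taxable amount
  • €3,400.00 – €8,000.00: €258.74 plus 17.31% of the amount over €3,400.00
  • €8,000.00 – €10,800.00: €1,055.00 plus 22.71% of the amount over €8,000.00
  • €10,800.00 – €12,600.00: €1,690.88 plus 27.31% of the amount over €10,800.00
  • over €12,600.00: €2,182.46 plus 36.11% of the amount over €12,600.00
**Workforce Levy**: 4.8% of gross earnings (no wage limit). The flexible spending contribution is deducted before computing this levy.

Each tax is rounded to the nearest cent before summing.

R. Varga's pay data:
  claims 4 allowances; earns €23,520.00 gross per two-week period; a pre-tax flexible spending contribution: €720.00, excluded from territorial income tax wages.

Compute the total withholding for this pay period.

Territorial Income Tax: taxable = €23,520.00 − €720.00 − 4×€560.00 = €20,560.00
  €2,182.46 + 36.11% × (€20,560.00 − €12,600.00) = €2,182.46 + 36.11% × €7,960.00 = €5,056.82
Workforce Levy: 4.8% × €22,800.00 = €1,094.40
Total: €5,056.82 + €1,094.40 = €6,151.22

€6,151.22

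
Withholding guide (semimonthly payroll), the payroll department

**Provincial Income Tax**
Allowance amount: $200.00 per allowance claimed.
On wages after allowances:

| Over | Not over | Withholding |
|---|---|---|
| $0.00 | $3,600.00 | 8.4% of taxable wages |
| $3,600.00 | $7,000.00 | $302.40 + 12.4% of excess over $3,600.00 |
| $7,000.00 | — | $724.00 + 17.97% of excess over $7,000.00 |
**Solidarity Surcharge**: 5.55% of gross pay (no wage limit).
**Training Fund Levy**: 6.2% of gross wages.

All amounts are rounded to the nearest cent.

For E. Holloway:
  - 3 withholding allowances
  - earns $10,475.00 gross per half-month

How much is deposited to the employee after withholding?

$8,003.55

Provincial Income Tax: taxable = $10,475.00 − 3×$200.00 = $9,875.00
  $724.00 + 17.97% × ($9,875.00 − $7,000.00) = $724.00 + 17.97% × $2,875.00 = $1,240.64
Solidarity Surcharge: 5.55% × $10,475.00 = $581.36
Training Fund Levy: 6.2% × $10,475.00 = $649.45
Total withheld: $1,240.64 + $581.36 + $649.45 = $2,471.45
Net pay: $10,475.00 − $2,471.45 = $8,003.55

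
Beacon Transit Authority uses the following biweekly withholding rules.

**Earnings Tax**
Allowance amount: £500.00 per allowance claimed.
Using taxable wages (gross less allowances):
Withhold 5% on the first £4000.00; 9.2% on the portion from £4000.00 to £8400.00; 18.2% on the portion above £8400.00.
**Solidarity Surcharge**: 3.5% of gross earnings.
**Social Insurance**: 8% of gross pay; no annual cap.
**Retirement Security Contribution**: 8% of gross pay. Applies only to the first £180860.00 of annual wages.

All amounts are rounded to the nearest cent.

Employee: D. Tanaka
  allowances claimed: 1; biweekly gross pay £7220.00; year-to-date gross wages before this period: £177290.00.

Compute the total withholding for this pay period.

Earnings Tax: taxable = £7220.00 − 1×£500.00 = £6720.00
  £200.00 + 9.2% × (£6720.00 − £4000.00) = £200.00 + 9.2% × £2720.00 = £450.24
Solidarity Surcharge: 3.5% × £7220.00 = £252.70
Social Insurance: 8% × £7220.00 = £577.60
Retirement Security Contribution: cap £180860.00 − YTD £177290.00 = £3570.00 subject; 8% × £3570.00 = £285.60
Total: £450.24 + £252.70 + £577.60 + £285.60 = £1566.14

£1566.14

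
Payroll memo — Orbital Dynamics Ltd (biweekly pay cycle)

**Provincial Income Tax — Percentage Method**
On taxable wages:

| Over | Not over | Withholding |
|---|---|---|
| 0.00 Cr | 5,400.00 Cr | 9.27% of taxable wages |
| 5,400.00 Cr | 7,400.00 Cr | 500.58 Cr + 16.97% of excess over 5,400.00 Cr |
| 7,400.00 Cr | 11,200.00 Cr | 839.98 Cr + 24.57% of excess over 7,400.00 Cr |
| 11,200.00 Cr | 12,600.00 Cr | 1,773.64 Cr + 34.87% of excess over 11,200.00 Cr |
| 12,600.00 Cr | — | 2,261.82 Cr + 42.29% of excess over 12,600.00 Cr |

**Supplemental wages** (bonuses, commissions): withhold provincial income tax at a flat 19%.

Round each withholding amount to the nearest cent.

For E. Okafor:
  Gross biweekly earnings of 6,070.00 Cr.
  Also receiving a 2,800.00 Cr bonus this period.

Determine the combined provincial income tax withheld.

Provincial Income Tax: taxable = 6,070.00 Cr
  500.58 Cr + 16.97% × (6,070.00 Cr − 5,400.00 Cr) = 500.58 Cr + 16.97% × 670.00 Cr = 614.28 Cr
Supplemental (19% flat on bonus): 19% × 2,800.00 Cr = 532.00 Cr
Total provincial income tax: 614.28 Cr + 532.00 Cr = 1,146.28 Cr

1,146.28 Cr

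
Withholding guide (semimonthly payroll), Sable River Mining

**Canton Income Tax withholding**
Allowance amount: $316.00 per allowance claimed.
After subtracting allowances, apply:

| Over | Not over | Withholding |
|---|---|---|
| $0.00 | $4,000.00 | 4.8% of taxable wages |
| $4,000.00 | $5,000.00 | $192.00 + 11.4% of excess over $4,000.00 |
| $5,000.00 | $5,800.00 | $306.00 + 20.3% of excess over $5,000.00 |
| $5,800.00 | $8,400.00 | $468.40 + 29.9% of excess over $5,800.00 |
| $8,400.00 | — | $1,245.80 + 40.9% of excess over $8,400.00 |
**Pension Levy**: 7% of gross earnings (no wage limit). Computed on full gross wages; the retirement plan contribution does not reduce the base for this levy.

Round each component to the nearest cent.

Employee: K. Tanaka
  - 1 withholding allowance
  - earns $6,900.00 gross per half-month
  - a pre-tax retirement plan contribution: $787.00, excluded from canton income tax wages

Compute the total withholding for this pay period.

Canton Income Tax: taxable = $6,900.00 − $787.00 − 1×$316.00 = $5,797.00
  $306.00 + 20.3% × ($5,797.00 − $5,000.00) = $306.00 + 20.3% × $797.00 = $467.79
Pension Levy: 7% × $6,900.00 = $483.00
Total: $467.79 + $483.00 = $950.79

$950.79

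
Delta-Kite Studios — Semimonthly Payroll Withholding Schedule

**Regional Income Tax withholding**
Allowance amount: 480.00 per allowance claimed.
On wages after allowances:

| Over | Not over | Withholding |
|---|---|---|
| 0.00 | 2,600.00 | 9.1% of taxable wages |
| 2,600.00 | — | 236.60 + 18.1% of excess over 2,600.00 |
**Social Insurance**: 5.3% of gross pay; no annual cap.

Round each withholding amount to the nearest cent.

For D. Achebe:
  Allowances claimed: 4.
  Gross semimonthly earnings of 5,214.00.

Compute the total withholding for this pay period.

638.55

Regional Income Tax: taxable = 5,214.00 − 4×480.00 = 3,294.00
  236.60 + 18.1% × (3,294.00 − 2,600.00) = 236.60 + 18.1% × 694.00 = 362.21
Social Insurance: 5.3% × 5,214.00 = 276.34
Total: 362.21 + 276.34 = 638.55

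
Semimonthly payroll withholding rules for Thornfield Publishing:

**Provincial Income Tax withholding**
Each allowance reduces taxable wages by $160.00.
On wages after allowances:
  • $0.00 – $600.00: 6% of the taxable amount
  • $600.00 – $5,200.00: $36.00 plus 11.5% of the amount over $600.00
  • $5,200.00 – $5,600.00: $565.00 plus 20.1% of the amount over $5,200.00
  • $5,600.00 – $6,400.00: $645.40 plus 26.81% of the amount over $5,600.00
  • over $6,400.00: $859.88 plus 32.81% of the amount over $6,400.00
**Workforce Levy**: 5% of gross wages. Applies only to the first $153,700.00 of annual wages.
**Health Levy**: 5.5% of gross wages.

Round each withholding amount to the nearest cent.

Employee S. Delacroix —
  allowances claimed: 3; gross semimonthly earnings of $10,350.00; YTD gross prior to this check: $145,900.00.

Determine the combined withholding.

Provincial Income Tax: taxable = $10,350.00 − 3×$160.00 = $9,870.00
  $859.88 + 32.81% × ($9,870.00 − $6,400.00) = $859.88 + 32.81% × $3,470.00 = $1,998.39
Workforce Levy: cap $153,700.00 − YTD $145,900.00 = $7,800.00 subject; 5% × $7,800.00 = $390.00
Health Levy: 5.5% × $10,350.00 = $569.25
Total: $1,998.39 + $390.00 + $569.25 = $2,957.64

$2,957.64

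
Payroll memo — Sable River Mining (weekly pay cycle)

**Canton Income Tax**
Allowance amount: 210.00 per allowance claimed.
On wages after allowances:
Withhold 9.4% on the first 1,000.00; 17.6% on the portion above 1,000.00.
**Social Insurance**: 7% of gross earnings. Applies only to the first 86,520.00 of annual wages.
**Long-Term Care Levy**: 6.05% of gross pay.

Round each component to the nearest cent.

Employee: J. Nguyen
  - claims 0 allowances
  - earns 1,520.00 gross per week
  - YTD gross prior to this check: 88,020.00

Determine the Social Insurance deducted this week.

Social Insurance: YTD 88,020.00 ≥ cap 86,520.00 → 0.00

0.00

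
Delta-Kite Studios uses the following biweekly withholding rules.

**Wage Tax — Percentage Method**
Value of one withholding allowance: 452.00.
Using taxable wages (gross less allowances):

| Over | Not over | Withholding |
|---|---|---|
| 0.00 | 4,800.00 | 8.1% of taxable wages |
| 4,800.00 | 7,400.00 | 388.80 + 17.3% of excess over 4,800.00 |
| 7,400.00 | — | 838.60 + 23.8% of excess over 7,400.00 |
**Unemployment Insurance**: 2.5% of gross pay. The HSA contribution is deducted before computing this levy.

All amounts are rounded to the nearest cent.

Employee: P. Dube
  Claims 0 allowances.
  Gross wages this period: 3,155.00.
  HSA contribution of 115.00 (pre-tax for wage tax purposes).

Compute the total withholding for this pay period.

322.24

Wage Tax: taxable = 3,155.00 − 115.00 = 3,040.00
  8.1% × 3,040.00 = 246.24
Unemployment Insurance: 2.5% × 3,040.00 = 76.00
Total: 246.24 + 76.00 = 322.24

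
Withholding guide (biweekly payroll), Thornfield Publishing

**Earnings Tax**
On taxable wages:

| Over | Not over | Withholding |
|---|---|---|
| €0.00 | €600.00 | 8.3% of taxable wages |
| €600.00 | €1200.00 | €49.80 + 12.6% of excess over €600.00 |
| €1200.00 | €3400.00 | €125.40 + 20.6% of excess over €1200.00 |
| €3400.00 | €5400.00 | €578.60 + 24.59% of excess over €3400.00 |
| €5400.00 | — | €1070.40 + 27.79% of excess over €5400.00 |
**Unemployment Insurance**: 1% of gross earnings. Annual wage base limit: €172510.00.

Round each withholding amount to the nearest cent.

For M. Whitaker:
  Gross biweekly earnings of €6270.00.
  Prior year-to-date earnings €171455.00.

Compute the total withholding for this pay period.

Earnings Tax: taxable = €6270.00
  €1070.40 + 27.79% × (€6270.00 − €5400.00) = €1070.40 + 27.79% × €870.00 = €1312.17
Unemployment Insurance: cap €172510.00 − YTD €171455.00 = €1055.00 subject; 1% × €1055.00 = €10.55
Total: €1312.17 + €10.55 = €1322.72

€1322.72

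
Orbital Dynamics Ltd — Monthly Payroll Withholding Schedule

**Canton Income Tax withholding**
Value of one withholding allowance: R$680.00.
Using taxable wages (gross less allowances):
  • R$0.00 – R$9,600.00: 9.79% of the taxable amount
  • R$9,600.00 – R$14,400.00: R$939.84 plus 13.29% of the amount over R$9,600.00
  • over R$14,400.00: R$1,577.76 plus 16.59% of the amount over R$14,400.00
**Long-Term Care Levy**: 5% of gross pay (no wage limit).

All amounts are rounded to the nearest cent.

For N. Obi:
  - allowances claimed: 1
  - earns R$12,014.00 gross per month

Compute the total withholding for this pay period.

Canton Income Tax: taxable = R$12,014.00 − 1×R$680.00 = R$11,334.00
  R$939.84 + 13.29% × (R$11,334.00 − R$9,600.00) = R$939.84 + 13.29% × R$1,734.00 = R$1,170.29
Long-Term Care Levy: 5% × R$12,014.00 = R$600.70
Total: R$1,170.29 + R$600.70 = R$1,770.99

R$1,770.99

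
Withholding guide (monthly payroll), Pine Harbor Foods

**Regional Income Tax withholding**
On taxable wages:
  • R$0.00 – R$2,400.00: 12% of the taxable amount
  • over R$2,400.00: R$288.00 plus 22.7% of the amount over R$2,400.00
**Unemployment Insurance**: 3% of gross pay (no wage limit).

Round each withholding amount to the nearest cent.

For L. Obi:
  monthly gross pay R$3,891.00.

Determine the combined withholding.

R$743.19

Regional Income Tax: taxable = R$3,891.00
  R$288.00 + 22.7% × (R$3,891.00 − R$2,400.00) = R$288.00 + 22.7% × R$1,491.00 = R$626.46
Unemployment Insurance: 3% × R$3,891.00 = R$116.73
Total: R$626.46 + R$116.73 = R$743.19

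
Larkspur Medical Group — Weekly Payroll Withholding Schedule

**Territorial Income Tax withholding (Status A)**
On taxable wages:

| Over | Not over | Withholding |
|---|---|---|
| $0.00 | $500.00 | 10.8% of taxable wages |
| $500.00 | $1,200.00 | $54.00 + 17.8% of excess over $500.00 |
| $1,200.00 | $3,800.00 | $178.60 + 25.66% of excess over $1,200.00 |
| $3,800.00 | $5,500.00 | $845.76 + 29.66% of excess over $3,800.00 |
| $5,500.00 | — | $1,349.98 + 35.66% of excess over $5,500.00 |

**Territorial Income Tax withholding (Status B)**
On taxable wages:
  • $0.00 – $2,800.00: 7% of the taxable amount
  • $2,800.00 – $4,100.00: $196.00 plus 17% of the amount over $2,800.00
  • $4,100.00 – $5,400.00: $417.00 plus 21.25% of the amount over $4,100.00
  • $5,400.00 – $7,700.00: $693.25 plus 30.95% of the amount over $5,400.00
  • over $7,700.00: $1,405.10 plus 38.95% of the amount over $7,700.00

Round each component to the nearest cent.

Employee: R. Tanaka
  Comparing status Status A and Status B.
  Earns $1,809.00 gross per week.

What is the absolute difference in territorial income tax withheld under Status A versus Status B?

Territorial Income Tax (Status A): taxable = $1,809.00
  $178.60 + 25.66% × ($1,809.00 − $1,200.00) = $178.60 + 25.66% × $609.00 = $334.87
Territorial Income Tax (Status B): taxable = $1,809.00
  7% × $1,809.00 = $126.63
Difference: |$334.87 − $126.63| = $208.24 (higher under Status A)

$208.24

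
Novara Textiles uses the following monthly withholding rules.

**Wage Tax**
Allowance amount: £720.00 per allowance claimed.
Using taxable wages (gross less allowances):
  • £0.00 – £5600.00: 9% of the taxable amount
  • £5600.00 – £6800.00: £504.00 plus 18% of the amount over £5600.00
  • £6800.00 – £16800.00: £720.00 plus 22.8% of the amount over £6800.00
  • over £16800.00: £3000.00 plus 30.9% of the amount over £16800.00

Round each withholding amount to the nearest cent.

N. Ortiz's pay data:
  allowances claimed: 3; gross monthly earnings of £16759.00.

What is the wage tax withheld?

Wage Tax: taxable = £16759.00 − 3×£720.00 = £14599.00
  £720.00 + 22.8% × (£14599.00 − £6800.00) = £720.00 + 22.8% × £7799.00 = £2498.17

£2498.17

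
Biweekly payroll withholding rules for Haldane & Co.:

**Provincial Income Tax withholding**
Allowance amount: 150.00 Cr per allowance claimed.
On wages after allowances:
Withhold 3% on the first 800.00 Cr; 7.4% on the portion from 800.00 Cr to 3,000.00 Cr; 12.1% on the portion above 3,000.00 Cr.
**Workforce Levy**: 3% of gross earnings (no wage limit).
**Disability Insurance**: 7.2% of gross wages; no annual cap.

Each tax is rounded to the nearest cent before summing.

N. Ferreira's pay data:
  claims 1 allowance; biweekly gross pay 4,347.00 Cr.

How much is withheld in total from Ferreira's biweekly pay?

Provincial Income Tax: taxable = 4,347.00 Cr − 1×150.00 Cr = 4,197.00 Cr
  186.80 Cr + 12.1% × (4,197.00 Cr − 3,000.00 Cr) = 186.80 Cr + 12.1% × 1,197.00 Cr = 331.64 Cr
Workforce Levy: 3% × 4,347.00 Cr = 130.41 Cr
Disability Insurance: 7.2% × 4,347.00 Cr = 312.98 Cr
Total: 331.64 Cr + 130.41 Cr + 312.98 Cr = 775.03 Cr

775.03 Cr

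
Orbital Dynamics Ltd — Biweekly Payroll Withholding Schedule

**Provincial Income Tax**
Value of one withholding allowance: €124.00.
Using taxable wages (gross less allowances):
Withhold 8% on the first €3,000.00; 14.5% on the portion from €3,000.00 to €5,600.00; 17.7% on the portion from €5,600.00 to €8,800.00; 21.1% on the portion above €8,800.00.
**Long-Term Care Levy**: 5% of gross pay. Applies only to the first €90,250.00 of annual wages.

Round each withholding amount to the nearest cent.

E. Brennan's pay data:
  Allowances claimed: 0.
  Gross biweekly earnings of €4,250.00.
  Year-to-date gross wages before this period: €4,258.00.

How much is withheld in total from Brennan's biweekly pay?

€633.75

Provincial Income Tax: taxable = €4,250.00
  €240.00 + 14.5% × (€4,250.00 − €3,000.00) = €240.00 + 14.5% × €1,250.00 = €421.25
Long-Term Care Levy: 5% × €4,250.00 = €212.50
Total: €421.25 + €212.50 = €633.75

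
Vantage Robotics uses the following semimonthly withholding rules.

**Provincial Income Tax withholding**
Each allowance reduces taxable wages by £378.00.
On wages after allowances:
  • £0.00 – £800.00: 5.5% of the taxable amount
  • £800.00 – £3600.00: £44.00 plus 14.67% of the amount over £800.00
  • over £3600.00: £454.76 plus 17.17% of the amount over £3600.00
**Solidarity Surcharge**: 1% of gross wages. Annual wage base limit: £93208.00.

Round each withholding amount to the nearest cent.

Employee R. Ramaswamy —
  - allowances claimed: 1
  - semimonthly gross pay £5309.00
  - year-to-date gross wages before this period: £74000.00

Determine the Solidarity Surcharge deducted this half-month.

£53.09

Solidarity Surcharge: 1% × £5309.00 = £53.09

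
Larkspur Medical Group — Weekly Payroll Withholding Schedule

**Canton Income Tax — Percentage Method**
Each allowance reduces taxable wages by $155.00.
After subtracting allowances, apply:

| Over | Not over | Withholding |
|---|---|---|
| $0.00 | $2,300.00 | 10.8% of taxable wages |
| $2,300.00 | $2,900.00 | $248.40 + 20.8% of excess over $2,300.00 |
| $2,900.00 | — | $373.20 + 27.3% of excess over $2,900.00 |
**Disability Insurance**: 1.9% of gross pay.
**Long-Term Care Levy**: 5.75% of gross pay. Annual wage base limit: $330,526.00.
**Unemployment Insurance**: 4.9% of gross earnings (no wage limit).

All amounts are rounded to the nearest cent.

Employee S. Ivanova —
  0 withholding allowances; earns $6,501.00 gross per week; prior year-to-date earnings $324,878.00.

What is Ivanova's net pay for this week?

$4,377.90

Canton Income Tax: taxable = $6,501.00
  $373.20 + 27.3% × ($6,501.00 − $2,900.00) = $373.20 + 27.3% × $3,601.00 = $1,356.27
Disability Insurance: 1.9% × $6,501.00 = $123.52
Long-Term Care Levy: cap $330,526.00 − YTD $324,878.00 = $5,648.00 subject; 5.75% × $5,648.00 = $324.76
Unemployment Insurance: 4.9% × $6,501.00 = $318.55
Total withheld: $1,356.27 + $123.52 + $324.76 + $318.55 = $2,123.10
Net pay: $6,501.00 − $2,123.10 = $4,377.90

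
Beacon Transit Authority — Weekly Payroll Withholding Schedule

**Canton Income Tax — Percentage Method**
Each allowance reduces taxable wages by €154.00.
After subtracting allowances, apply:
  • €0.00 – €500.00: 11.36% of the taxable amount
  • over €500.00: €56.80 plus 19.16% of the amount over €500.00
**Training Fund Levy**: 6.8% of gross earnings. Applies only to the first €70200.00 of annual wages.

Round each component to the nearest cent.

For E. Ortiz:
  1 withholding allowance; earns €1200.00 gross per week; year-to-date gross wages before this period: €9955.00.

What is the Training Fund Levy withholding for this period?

Training Fund Levy: 6.8% × €1200.00 = €81.60

€81.60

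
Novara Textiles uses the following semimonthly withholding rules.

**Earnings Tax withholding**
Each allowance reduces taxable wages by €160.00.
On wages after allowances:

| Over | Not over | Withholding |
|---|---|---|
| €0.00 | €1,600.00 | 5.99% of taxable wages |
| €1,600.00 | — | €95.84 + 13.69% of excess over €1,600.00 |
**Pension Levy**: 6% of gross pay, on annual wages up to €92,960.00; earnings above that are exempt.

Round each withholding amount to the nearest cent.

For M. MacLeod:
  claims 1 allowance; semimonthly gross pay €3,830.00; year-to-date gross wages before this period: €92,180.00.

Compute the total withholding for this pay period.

€426.02

Earnings Tax: taxable = €3,830.00 − 1×€160.00 = €3,670.00
  €95.84 + 13.69% × (€3,670.00 − €1,600.00) = €95.84 + 13.69% × €2,070.00 = €379.22
Pension Levy: cap €92,960.00 − YTD €92,180.00 = €780.00 subject; 6% × €780.00 = €46.80
Total: €379.22 + €46.80 = €426.02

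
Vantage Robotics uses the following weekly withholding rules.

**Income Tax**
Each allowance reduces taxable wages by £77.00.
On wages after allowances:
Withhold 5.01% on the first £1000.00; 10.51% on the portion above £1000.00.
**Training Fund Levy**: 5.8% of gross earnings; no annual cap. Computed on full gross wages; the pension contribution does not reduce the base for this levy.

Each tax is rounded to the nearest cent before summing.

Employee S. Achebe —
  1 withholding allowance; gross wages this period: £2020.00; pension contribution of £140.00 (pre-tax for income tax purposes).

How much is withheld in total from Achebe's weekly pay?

Income Tax: taxable = £2020.00 − £140.00 − 1×£77.00 = £1803.00
  £50.10 + 10.51% × (£1803.00 − £1000.00) = £50.10 + 10.51% × £803.00 = £134.50
Training Fund Levy: 5.8% × £2020.00 = £117.16
Total: £134.50 + £117.16 = £251.66

£251.66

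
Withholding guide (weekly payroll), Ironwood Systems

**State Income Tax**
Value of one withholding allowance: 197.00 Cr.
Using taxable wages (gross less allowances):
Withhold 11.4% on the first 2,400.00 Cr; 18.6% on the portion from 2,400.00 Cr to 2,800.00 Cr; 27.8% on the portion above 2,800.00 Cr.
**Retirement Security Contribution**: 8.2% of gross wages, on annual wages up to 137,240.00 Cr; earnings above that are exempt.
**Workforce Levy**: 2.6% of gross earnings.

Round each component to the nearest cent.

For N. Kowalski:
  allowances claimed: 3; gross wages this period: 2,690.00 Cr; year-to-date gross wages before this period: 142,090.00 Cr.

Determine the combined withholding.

State Income Tax: taxable = 2,690.00 Cr − 3×197.00 Cr = 2,099.00 Cr
  11.4% × 2,099.00 Cr = 239.29 Cr
Retirement Security Contribution: YTD 142,090.00 Cr ≥ cap 137,240.00 Cr → 0.00 Cr
Workforce Levy: 2.6% × 2,690.00 Cr = 69.94 Cr
Total: 239.29 Cr + 0.00 Cr + 69.94 Cr = 309.23 Cr

309.23 Cr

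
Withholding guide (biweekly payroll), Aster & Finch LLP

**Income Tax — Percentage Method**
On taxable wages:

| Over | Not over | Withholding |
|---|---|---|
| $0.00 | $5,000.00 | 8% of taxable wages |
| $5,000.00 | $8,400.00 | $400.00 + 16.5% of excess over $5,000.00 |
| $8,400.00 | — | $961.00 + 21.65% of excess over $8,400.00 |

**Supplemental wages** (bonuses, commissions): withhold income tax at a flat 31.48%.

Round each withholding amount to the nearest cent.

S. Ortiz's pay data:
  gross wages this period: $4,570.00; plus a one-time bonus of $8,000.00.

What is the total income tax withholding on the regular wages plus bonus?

$2,884.00

Income Tax: taxable = $4,570.00
  8% × $4,570.00 = $365.60
Supplemental (31.48% flat on bonus): 31.48% × $8,000.00 = $2,518.40
Total income tax: $365.60 + $2,518.40 = $2,884.00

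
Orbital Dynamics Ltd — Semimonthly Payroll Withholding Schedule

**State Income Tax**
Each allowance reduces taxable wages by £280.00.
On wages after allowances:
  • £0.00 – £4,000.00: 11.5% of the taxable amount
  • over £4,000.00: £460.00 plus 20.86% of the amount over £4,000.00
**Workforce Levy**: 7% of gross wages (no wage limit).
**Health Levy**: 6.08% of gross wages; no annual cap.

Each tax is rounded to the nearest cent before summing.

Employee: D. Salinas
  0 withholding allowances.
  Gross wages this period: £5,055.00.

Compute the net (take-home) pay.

£3,713.74

State Income Tax: taxable = £5,055.00
  £460.00 + 20.86% × (£5,055.00 − £4,000.00) = £460.00 + 20.86% × £1,055.00 = £680.07
Workforce Levy: 7% × £5,055.00 = £353.85
Health Levy: 6.08% × £5,055.00 = £307.34
Total withheld: £680.07 + £353.85 + £307.34 = £1,341.26
Net pay: £5,055.00 − £1,341.26 = £3,713.74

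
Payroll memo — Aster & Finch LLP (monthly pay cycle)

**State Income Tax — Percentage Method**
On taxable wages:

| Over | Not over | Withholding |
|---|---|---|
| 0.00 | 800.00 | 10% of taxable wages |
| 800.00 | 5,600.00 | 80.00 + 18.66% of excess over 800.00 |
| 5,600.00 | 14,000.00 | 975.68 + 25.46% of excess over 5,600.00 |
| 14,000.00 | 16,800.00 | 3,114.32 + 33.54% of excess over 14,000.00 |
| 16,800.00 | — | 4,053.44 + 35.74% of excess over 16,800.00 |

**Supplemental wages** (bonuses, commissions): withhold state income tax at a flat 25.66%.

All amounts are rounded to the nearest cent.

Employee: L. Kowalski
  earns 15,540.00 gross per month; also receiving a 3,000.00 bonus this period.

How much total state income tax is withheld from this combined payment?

4,400.64

State Income Tax: taxable = 15,540.00
  3,114.32 + 33.54% × (15,540.00 − 14,000.00) = 3,114.32 + 33.54% × 1,540.00 = 3,630.84
Supplemental (25.66% flat on bonus): 25.66% × 3,000.00 = 769.80
Total state income tax: 3,630.84 + 769.80 = 4,400.64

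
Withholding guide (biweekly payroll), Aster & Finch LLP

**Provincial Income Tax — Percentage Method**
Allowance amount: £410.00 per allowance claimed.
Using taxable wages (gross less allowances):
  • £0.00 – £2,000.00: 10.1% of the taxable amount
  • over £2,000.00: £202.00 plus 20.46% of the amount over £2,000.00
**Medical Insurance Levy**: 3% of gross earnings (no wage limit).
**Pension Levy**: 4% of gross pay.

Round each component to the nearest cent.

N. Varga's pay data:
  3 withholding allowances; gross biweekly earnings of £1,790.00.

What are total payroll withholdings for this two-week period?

Provincial Income Tax: taxable = £1,790.00 − 3×£410.00 = £560.00
  10.1% × £560.00 = £56.56
Medical Insurance Levy: 3% × £1,790.00 = £53.70
Pension Levy: 4% × £1,790.00 = £71.60
Total: £56.56 + £53.70 + £71.60 = £181.86

£181.86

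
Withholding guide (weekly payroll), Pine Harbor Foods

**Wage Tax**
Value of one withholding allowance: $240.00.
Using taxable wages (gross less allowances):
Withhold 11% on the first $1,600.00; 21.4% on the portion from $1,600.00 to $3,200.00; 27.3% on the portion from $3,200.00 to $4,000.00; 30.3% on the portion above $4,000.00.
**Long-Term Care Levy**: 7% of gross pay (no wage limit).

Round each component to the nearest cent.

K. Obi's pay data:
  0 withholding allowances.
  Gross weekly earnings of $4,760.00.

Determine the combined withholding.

Wage Tax: taxable = $4,760.00
  $736.80 + 30.3% × ($4,760.00 − $4,000.00) = $736.80 + 30.3% × $760.00 = $967.08
Long-Term Care Levy: 7% × $4,760.00 = $333.20
Total: $967.08 + $333.20 = $1,300.28

$1,300.28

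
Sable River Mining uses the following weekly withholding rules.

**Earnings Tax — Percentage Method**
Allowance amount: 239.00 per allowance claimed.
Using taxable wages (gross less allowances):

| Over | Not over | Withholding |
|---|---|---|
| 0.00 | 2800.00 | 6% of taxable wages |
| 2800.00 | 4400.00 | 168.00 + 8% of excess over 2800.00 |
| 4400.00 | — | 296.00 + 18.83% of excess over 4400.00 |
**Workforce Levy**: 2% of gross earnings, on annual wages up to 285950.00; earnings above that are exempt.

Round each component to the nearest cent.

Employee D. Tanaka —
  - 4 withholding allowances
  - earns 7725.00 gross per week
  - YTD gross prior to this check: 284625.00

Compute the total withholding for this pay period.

768.58

Earnings Tax: taxable = 7725.00 − 4×239.00 = 6769.00
  296.00 + 18.83% × (6769.00 − 4400.00) = 296.00 + 18.83% × 2369.00 = 742.08
Workforce Levy: cap 285950.00 − YTD 284625.00 = 1325.00 subject; 2% × 1325.00 = 26.50
Total: 742.08 + 26.50 = 768.58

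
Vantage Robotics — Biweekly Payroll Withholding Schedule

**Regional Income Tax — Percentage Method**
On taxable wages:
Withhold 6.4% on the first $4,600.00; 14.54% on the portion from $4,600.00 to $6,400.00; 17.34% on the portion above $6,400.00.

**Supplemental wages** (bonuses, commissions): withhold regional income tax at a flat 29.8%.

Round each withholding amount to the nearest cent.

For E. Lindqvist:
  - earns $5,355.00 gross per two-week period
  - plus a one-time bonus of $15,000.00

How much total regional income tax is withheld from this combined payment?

Regional Income Tax: taxable = $5,355.00
  $294.40 + 14.54% × ($5,355.00 − $4,600.00) = $294.40 + 14.54% × $755.00 = $404.18
Supplemental (29.8% flat on bonus): 29.8% × $15,000.00 = $4,470.00
Total regional income tax: $404.18 + $4,470.00 = $4,874.18

$4,874.18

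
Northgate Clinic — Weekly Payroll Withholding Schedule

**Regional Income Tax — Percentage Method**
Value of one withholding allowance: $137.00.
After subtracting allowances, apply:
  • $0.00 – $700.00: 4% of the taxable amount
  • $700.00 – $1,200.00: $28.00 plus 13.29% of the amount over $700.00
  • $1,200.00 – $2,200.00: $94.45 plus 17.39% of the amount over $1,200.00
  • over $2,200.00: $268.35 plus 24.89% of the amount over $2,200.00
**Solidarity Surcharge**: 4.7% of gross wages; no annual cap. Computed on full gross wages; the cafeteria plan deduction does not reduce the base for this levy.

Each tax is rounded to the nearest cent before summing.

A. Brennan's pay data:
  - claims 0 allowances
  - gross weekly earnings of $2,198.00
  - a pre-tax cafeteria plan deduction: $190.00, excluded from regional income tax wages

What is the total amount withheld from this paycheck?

Regional Income Tax: taxable = $2,198.00 − $190.00 = $2,008.00
  $94.45 + 17.39% × ($2,008.00 − $1,200.00) = $94.45 + 17.39% × $808.00 = $234.96
Solidarity Surcharge: 4.7% × $2,198.00 = $103.31
Total: $234.96 + $103.31 = $338.27

$338.27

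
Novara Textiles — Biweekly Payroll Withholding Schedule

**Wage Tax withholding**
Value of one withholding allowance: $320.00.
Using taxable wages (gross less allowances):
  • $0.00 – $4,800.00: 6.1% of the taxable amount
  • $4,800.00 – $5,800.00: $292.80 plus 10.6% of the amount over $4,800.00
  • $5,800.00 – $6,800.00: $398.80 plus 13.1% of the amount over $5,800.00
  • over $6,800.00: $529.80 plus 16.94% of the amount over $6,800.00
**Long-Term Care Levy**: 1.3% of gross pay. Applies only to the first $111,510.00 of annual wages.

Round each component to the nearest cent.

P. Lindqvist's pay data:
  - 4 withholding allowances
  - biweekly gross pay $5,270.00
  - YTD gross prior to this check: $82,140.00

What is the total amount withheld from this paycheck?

Wage Tax: taxable = $5,270.00 − 4×$320.00 = $3,990.00
  6.1% × $3,990.00 = $243.39
Long-Term Care Levy: 1.3% × $5,270.00 = $68.51
Total: $243.39 + $68.51 = $311.90

$311.90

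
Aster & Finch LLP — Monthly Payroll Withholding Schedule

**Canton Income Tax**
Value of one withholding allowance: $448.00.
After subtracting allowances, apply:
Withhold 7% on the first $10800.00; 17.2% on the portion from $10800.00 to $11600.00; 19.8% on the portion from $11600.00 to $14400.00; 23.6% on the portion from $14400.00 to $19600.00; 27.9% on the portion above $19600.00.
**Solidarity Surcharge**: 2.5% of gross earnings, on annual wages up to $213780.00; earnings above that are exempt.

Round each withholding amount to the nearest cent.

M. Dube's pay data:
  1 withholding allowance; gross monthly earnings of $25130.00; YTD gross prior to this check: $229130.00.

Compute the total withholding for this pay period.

$4093.08

Canton Income Tax: taxable = $25130.00 − 1×$448.00 = $24682.00
  $2675.20 + 27.9% × ($24682.00 − $19600.00) = $2675.20 + 27.9% × $5082.00 = $4093.08
Solidarity Surcharge: YTD $229130.00 ≥ cap $213780.00 → $0.00
Total: $4093.08 + $0.00 = $4093.08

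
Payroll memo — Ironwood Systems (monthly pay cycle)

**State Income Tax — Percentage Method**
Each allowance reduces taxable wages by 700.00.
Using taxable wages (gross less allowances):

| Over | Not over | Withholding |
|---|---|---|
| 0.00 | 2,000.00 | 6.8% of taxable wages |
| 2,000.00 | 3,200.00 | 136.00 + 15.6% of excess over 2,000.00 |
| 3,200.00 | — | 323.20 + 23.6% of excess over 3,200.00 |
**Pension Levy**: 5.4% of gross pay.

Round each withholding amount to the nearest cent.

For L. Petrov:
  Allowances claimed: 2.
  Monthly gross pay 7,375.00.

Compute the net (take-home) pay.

State Income Tax: taxable = 7,375.00 − 2×700.00 = 5,975.00
  323.20 + 23.6% × (5,975.00 − 3,200.00) = 323.20 + 23.6% × 2,775.00 = 978.10
Pension Levy: 5.4% × 7,375.00 = 398.25
Total withheld: 978.10 + 398.25 = 1,376.35
Net pay: 7,375.00 − 1,376.35 = 5,998.65

5,998.65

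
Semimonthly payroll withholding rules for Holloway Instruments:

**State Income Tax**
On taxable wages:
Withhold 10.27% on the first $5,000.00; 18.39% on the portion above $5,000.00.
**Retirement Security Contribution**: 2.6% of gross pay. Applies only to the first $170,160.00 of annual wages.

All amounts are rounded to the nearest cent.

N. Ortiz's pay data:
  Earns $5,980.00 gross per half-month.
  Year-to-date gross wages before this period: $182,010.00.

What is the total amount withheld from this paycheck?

$693.72

State Income Tax: taxable = $5,980.00
  $513.50 + 18.39% × ($5,980.00 − $5,000.00) = $513.50 + 18.39% × $980.00 = $693.72
Retirement Security Contribution: YTD $182,010.00 ≥ cap $170,160.00 → $0.00
Total: $693.72 + $0.00 = $693.72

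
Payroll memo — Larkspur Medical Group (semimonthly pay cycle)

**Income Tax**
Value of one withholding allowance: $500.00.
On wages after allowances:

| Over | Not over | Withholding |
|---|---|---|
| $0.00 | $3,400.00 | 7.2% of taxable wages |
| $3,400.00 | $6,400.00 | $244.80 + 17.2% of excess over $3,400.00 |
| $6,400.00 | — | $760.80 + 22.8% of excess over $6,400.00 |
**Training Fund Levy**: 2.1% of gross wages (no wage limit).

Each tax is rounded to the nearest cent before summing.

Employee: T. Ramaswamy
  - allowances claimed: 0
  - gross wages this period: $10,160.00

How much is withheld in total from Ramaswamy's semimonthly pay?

$1,831.44

Income Tax: taxable = $10,160.00
  $760.80 + 22.8% × ($10,160.00 − $6,400.00) = $760.80 + 22.8% × $3,760.00 = $1,618.08
Training Fund Levy: 2.1% × $10,160.00 = $213.36
Total: $1,618.08 + $213.36 = $1,831.44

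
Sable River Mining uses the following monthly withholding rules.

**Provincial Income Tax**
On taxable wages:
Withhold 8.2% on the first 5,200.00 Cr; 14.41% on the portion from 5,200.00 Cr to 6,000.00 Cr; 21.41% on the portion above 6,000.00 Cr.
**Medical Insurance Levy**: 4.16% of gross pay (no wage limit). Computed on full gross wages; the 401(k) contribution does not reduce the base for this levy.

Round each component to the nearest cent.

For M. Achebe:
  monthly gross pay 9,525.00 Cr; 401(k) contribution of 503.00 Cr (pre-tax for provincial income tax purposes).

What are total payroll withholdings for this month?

1,584.93 Cr

Provincial Income Tax: taxable = 9,525.00 Cr − 503.00 Cr = 9,022.00 Cr
  541.68 Cr + 21.41% × (9,022.00 Cr − 6,000.00 Cr) = 541.68 Cr + 21.41% × 3,022.00 Cr = 1,188.69 Cr
Medical Insurance Levy: 4.16% × 9,525.00 Cr = 396.24 Cr
Total: 1,188.69 Cr + 396.24 Cr = 1,584.93 Cr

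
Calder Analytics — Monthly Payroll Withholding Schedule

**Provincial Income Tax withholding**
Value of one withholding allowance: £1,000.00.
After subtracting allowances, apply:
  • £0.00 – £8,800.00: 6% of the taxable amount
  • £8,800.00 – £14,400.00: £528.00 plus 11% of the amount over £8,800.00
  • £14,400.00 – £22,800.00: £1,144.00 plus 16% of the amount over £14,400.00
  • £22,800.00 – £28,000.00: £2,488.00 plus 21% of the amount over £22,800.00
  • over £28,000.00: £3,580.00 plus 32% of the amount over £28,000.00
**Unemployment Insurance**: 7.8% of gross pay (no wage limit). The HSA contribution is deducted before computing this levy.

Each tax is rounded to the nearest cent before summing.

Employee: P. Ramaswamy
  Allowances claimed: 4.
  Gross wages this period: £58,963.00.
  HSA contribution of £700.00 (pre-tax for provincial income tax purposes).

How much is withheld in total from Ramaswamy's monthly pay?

£16,528.67

Provincial Income Tax: taxable = £58,963.00 − £700.00 − 4×£1,000.00 = £54,263.00
  £3,580.00 + 32% × (£54,263.00 − £28,000.00) = £3,580.00 + 32% × £26,263.00 = £11,984.16
Unemployment Insurance: 7.8% × £58,263.00 = £4,544.51
Total: £11,984.16 + £4,544.51 = £16,528.67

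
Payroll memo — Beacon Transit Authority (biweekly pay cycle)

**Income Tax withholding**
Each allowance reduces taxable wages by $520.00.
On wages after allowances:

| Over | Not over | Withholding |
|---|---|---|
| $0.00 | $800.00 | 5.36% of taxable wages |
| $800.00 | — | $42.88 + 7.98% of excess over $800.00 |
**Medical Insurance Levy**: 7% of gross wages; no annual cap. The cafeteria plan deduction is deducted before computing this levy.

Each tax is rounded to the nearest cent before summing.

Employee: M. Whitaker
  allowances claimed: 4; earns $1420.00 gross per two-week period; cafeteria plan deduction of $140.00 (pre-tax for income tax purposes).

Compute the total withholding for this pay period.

$89.60

Income Tax: taxable = $1420.00 − $140.00 − 4×$520.00 = $-800.00
  Taxable ≤ 0 → $0.00
Medical Insurance Levy: 7% × $1280.00 = $89.60
Total: $0.00 + $89.60 = $89.60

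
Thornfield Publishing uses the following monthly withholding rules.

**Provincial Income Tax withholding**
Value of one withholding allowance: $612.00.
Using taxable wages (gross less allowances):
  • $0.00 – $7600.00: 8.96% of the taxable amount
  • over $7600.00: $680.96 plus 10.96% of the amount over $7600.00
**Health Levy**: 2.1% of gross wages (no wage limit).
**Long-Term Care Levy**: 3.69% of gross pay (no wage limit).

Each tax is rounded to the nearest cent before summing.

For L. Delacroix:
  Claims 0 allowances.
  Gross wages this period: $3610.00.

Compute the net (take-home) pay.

$3077.52

Provincial Income Tax: taxable = $3610.00
  8.96% × $3610.00 = $323.46
Health Levy: 2.1% × $3610.00 = $75.81
Long-Term Care Levy: 3.69% × $3610.00 = $133.21
Total withheld: $323.46 + $75.81 + $133.21 = $532.48
Net pay: $3610.00 − $532.48 = $3077.52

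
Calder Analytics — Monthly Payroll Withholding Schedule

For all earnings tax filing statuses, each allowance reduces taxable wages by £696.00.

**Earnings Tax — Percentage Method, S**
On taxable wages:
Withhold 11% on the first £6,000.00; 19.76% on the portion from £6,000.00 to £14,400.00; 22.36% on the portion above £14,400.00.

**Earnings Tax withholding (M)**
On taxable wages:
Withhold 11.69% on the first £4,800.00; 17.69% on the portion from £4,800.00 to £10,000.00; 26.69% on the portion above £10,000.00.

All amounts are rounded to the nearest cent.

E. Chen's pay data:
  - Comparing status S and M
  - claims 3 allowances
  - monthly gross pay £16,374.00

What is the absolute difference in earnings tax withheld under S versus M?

£327.62

Earnings Tax (S): taxable = £16,374.00 − 3×£696.00 = £14,286.00
  £660.00 + 19.76% × (£14,286.00 − £6,000.00) = £660.00 + 19.76% × £8,286.00 = £2,297.31
Earnings Tax (M): taxable = £16,374.00 − 3×£696.00 = £14,286.00
  £1,481.00 + 26.69% × (£14,286.00 − £10,000.00) = £1,481.00 + 26.69% × £4,286.00 = £2,624.93
Difference: |£2,297.31 − £2,624.93| = £327.62 (higher under M)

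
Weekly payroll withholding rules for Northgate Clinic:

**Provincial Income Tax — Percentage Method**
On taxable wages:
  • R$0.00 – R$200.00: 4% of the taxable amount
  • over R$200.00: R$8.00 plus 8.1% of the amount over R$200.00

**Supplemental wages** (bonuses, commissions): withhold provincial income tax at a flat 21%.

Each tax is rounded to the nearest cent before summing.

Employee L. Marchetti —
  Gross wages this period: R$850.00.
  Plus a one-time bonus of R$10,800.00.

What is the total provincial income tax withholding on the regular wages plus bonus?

Provincial Income Tax: taxable = R$850.00
  R$8.00 + 8.1% × (R$850.00 − R$200.00) = R$8.00 + 8.1% × R$650.00 = R$60.65
Supplemental (21% flat on bonus): 21% × R$10,800.00 = R$2,268.00
Total provincial income tax: R$60.65 + R$2,268.00 = R$2,328.65

R$2,328.65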